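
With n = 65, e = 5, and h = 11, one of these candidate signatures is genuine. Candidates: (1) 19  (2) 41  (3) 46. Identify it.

3

Candidate 1: Squares mod 65: 19^1≡19, 19^2≡36, 19^4≡61; 5 = 4 + 1, so 19^5 ≡ 61·19 ≡ 54 (mod 65)
Candidate 2: Squares mod 65: 41^1≡41, 41^2≡56, 41^4≡16; 5 = 4 + 1, so 41^5 ≡ 16·41 ≡ 6 (mod 65)
Candidate 3: Squares mod 65: 46^1≡46, 46^2≡36, 46^4≡61; 5 = 4 + 1, so 46^5 ≡ 61·46 ≡ 11 (mod 65)
  → matches h = 11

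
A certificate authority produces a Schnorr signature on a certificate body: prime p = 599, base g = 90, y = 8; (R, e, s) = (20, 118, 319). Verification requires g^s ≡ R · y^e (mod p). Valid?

no

g^s mod p:
Squares mod 599: 90^1≡90, 90^2≡313, 90^4≡332, 90^8≡8, 90^16≡64, 90^32≡502, 90^64≡424, 90^128≡76, 90^256≡385
319 = 256 + 32 + 16 + 8 + 4 + 2 + 1, so 90^319 ≡ 385·502·64·8·332·313·90 ≡ 283 (mod 599)
R · y^e mod p:
Squares mod 599: 8^1≡8, 8^2≡64, 8^4≡502, 8^8≡424, 8^16≡76, 8^32≡385, 8^64≡272
118 = 64 + 32 + 16 + 4 + 2, so 8^118 ≡ 272·385·76·502·64 ≡ 144 (mod 599)
20·144 = 2880 ≡ 484 (mod 599)
283 ≠ 484; the check fails.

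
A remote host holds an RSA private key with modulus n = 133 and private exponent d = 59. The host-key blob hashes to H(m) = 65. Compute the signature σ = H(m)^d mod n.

Squares mod 133: (H(m))^1≡65, (H(m))^2≡102, (H(m))^4≡30, (H(m))^8≡102, (H(m))^16≡30, (H(m))^32≡102
59 = 32 + 16 + 8 + 2 + 1, so (H(m))^59 ≡ 102·30·102·102·65 ≡ 88 (mod 133)

88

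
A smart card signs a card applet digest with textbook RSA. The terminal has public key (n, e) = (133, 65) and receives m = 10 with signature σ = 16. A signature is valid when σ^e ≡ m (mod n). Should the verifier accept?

reject

Squares mod 133: σ^1≡16, σ^2≡123, σ^4≡100, σ^8≡25, σ^16≡93, σ^32≡4, σ^64≡16
65 = 64 + 1, so σ^65 ≡ 16·16 ≡ 123 (mod 133)
123 ≠ 10, so verification fails.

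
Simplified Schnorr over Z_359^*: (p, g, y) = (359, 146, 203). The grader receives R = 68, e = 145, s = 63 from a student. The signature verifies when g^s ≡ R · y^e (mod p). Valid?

no

g^s mod p:
146^2 = 21316 ≡ 135
146^4 ≡ 135^2 = 18225 ≡ 275
146^8 ≡ 275^2 = 75625 ≡ 235
146^16 ≡ 235^2 = 55225 ≡ 298
146^32 ≡ 298^2 = 88804 ≡ 131
63 = 32 + 16 + 8 + 4 + 2 + 1, so 146^63 ≡ 131·298·235·275·135·146 ≡ 120 (mod 359)
R · y^e mod p:
203^2 = 41209 ≡ 283
203^4 ≡ 283^2 = 80089 ≡ 32
203^8 ≡ 32^2 = 1024 ≡ 306
203^16 ≡ 306^2 = 93636 ≡ 296
203^32 ≡ 296^2 = 87616 ≡ 20
203^64 ≡ 20^2 = 400 ≡ 41
203^128 ≡ 41^2 = 1681 ≡ 245
145 = 128 + 16 + 1, so 203^145 ≡ 245·296·203 ≡ 47 (mod 359)
68·47 = 3196 ≡ 324 (mod 359)
120 ≠ 324; the check fails.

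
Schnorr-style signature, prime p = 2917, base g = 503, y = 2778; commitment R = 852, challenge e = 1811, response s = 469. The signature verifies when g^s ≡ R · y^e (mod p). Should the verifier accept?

accept

g^s mod p:
Squares mod 2917: 503^1≡503, 503^2≡2147, 503^4≡749, 503^8≡937, 503^16≡2869, 503^32≡2304, 503^64≡2393, 503^128≡378, 503^256≡2868
469 = 256 + 128 + 64 + 16 + 4 + 1, so 503^469 ≡ 2868·378·2393·2869·749·503 ≡ 318 (mod 2917)
R · y^e mod p:
Squares mod 2917: 2778^1≡2778, 2778^2≡1819, 2778^4≡883, 2778^8≡850, 2778^16≡2001, 2778^32≡1877, 2778^64≡2310, 2778^128≡907, 2778^256≡55, 2778^512≡108, 2778^1024≡2913
1811 = 1024 + 512 + 256 + 16 + 2 + 1, so 2778^1811 ≡ 2913·108·55·2001·1819·2778 ≡ 62 (mod 2917)
852·62 = 52824 ≡ 318 (mod 2917)
318 ≡ 318 (mod 2917); signature holds.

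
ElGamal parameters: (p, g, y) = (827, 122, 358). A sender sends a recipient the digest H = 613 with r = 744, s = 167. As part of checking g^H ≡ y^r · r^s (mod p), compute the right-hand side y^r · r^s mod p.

358^2 = 128164 ≡ 806
358^4 ≡ 806^2 = 649636 ≡ 441
358^8 ≡ 441^2 = 194481 ≡ 136
358^16 ≡ 136^2 = 18496 ≡ 302
358^32 ≡ 302^2 = 91204 ≡ 234
358^64 ≡ 234^2 = 54756 ≡ 174
358^128 ≡ 174^2 = 30276 ≡ 504
358^256 ≡ 504^2 = 254016 ≡ 127
358^512 ≡ 127^2 = 16129 ≡ 416
744 = 512 + 128 + 64 + 32 + 8, so 358^744 ≡ 416·504·174·234·136 ≡ 750 (mod 827)
744^2 = 553536 ≡ 273
744^4 ≡ 273^2 = 74529 ≡ 99
744^8 ≡ 99^2 = 9801 ≡ 704
744^16 ≡ 704^2 = 495616 ≡ 243
744^32 ≡ 243^2 = 59049 ≡ 332
744^64 ≡ 332^2 = 110224 ≡ 233
744^128 ≡ 233^2 = 54289 ≡ 534
167 = 128 + 32 + 4 + 2 + 1, so 744^167 ≡ 534·332·99·273·744 ≡ 569 (mod 827)
y^r · r^s ≡ 750·569 = 426750 ≡ 18 (mod 827)

18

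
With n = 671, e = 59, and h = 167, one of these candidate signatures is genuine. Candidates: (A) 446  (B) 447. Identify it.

Candidate A: 446^59 mod 671 = 167
  → matches h = 167
Candidate B: 447^59 mod 671 = 668

A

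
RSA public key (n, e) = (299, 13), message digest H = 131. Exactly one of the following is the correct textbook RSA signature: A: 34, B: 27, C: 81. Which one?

Candidate A: Squares mod 299: 34^1≡34, 34^2≡259, 34^4≡105, 34^8≡261; 13 = 8 + 4 + 1, so 34^13 ≡ 261·105·34 ≡ 86 (mod 299)
Candidate B: Squares mod 299: 27^1≡27, 27^2≡131, 27^4≡118, 27^8≡170; 13 = 8 + 4 + 1, so 27^13 ≡ 170·118·27 ≡ 131 (mod 299)
  → matches H = 131
Candidate C: Squares mod 299: 81^1≡81, 81^2≡282, 81^4≡289, 81^8≡100; 13 = 8 + 4 + 1, so 81^13 ≡ 100·289·81 ≡ 29 (mod 299)

B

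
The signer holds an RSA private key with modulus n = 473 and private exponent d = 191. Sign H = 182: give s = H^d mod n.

358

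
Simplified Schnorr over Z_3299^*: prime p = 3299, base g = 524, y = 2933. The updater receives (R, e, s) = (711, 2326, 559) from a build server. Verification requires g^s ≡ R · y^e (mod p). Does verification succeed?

g^s mod p:
Squares mod 3299: 524^1≡524, 524^2≡759, 524^4≡2055, 524^8≡305, 524^16≡653, 524^32≡838, 524^64≡2856, 524^128≡1608, 524^256≡2547, 524^512≡1375
559 = 512 + 32 + 8 + 4 + 2 + 1, so 524^559 ≡ 1375·838·305·2055·759·524 ≡ 2348 (mod 3299)
R · y^e mod p:
Squares mod 3299: 2933^1≡2933, 2933^2≡1996, 2933^4≡2123, 2933^8≡695, 2933^16≡1371, 2933^32≡2510, 2933^64≡2309, 2933^128≡297, 2933^256≡2435, 2933^512≡922, 2933^1024≡2241, 2933^2048≡1003
2326 = 2048 + 256 + 16 + 4 + 2, so 2933^2326 ≡ 1003·2435·1371·2123·1996 ≡ 1016 (mod 3299)
711·1016 = 722376 ≡ 3194 (mod 3299)
2348 ≠ 3194; the check fails.

fails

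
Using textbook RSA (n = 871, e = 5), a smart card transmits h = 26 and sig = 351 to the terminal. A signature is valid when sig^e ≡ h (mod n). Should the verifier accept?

sig^5 mod 871 = 26
Since 26 equals the digest 26, verification succeeds.

accept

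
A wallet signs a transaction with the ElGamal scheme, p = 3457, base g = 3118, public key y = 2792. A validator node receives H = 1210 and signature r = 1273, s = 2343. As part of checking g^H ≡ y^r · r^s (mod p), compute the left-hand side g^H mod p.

Squares mod 3457: 3118^1≡3118, 3118^2≡840, 3118^4≡372, 3118^8≡104, 3118^16≡445, 3118^32≡976, 3118^64≡1901, 3118^128≡1236, 3118^256≡3159, 3118^512≡2379, 3118^1024≡532
1210 = 1024 + 128 + 32 + 16 + 8 + 2, so 3118^1210 ≡ 532·1236·976·445·104·840 ≡ 1283 (mod 3457)

1283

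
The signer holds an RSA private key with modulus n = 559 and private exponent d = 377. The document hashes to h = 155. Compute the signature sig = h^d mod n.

220

h^2 ≡ 155^2 = 24025 ≡ 547
h^4 ≡ 547^2 = 299209 ≡ 144
h^8 ≡ 144^2 = 20736 ≡ 53
h^16 ≡ 53^2 = 2809 ≡ 14
h^32 ≡ 14^2 = 196
h^64 ≡ 196^2 = 38416 ≡ 404
h^128 ≡ 404^2 = 163216 ≡ 547
h^256 ≡ 547^2 = 299209 ≡ 144
377 = 256 + 64 + 32 + 16 + 8 + 1, so h^377 ≡ 144·404·196·14·53·155 ≡ 220 (mod 559)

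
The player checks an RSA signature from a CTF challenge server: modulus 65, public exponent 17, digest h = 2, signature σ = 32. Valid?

σ^2 ≡ 32^2 = 1024 ≡ 49
σ^4 ≡ 49^2 = 2401 ≡ 61
σ^8 ≡ 61^2 = 3721 ≡ 16
σ^16 ≡ 16^2 = 256 ≡ 61
17 = 16 + 1, so σ^17 ≡ 61·32 ≡ 2 (mod 65)
2 = h, so the signature checks out.

yes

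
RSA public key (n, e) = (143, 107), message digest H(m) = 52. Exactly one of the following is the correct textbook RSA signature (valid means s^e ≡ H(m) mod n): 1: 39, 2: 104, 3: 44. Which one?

Candidate 1: 39^107 mod 143 = 52
  → matches H(m) = 52
Candidate 2: 104^107 mod 143 = 91
Candidate 3: 44^107 mod 143 = 99

1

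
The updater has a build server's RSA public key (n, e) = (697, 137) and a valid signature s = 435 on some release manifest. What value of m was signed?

687

s^137 mod 697 = 687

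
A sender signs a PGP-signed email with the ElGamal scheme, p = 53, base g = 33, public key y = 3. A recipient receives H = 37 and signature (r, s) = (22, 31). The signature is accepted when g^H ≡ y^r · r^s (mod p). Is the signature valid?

Left side g^H mod p:
Squares mod 53: 33^1≡33, 33^2≡29, 33^4≡46, 33^8≡49, 33^16≡16, 33^32≡44
37 = 32 + 4 + 1, so 33^37 ≡ 44·46·33 ≡ 12 (mod 53)
Right side y^r · r^s mod p:
Squares mod 53: 3^1≡3, 3^2≡9, 3^4≡28, 3^8≡42, 3^16≡15
22 = 16 + 4 + 2, so 3^22 ≡ 15·28·9 ≡ 17 (mod 53)
Squares mod 53: 22^1≡22, 22^2≡7, 22^4≡49, 22^8≡16, 22^16≡44
31 = 16 + 8 + 4 + 2 + 1, so 22^31 ≡ 44·16·49·7·22 ≡ 35 (mod 53)
17·35 = 595 ≡ 12 (mod 53)
12 ≡ 12 (mod 53), so the signature is genuine.

valid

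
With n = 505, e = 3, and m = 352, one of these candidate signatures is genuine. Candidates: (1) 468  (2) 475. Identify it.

1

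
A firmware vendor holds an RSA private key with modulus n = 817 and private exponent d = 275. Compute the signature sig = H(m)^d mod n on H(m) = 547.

230

(H(m))^2 ≡ 547^2 = 299209 ≡ 187
(H(m))^4 ≡ 187^2 = 34969 ≡ 655
(H(m))^8 ≡ 655^2 = 429025 ≡ 100
(H(m))^16 ≡ 100^2 = 10000 ≡ 196
(H(m))^32 ≡ 196^2 = 38416 ≡ 17
(H(m))^64 ≡ 17^2 = 289
(H(m))^128 ≡ 289^2 = 83521 ≡ 187
(H(m))^256 ≡ 187^2 = 34969 ≡ 655
275 = 256 + 16 + 2 + 1, so (H(m))^275 ≡ 655·196·187·547 ≡ 230 (mod 817)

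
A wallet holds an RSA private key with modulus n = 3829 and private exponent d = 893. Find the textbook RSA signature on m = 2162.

Squares mod 3829: m^1≡2162, m^2≡2864, m^4≡778, m^8≡302, m^16≡3137, m^32≡239, m^64≡3515, m^128≡2871, m^256≡2633, m^512≡2199
893 = 512 + 256 + 64 + 32 + 16 + 8 + 4 + 1, so m^893 ≡ 2199·2633·3515·239·3137·302·778·2162 ≡ 2484 (mod 3829)

2484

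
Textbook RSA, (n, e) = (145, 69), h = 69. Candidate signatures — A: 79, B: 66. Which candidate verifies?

A

Candidate A: 79^2 = 6241 ≡ 6; 79^4 ≡ 6^2 = 36; 79^8 ≡ 36^2 = 1296 ≡ 136; 79^16 ≡ 136^2 = 18496 ≡ 81; 79^32 ≡ 81^2 = 6561 ≡ 36; 79^64 ≡ 36^2 = 1296 ≡ 136; 69 = 64 + 4 + 1, so 79^69 ≡ 136·36·79 ≡ 69 (mod 145)
  → matches h = 69
Candidate B: 66^2 = 4356 ≡ 6; 66^4 ≡ 6^2 = 36; 66^8 ≡ 36^2 = 1296 ≡ 136; 66^16 ≡ 136^2 = 18496 ≡ 81; 66^32 ≡ 81^2 = 6561 ≡ 36; 66^64 ≡ 36^2 = 1296 ≡ 136; 69 = 64 + 4 + 1, so 66^69 ≡ 136·36·66 ≡ 76 (mod 145)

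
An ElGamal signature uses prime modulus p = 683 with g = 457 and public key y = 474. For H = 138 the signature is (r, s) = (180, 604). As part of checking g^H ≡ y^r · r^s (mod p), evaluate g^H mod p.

78

457^138 mod 683 = 78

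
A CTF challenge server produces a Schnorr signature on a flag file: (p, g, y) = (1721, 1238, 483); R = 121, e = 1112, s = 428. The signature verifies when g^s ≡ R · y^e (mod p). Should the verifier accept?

accept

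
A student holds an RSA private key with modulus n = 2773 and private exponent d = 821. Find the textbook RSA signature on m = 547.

1347

m^2 ≡ 547^2 = 299209 ≡ 2498
m^4 ≡ 2498^2 = 6240004 ≡ 754
m^8 ≡ 754^2 = 568516 ≡ 51
m^16 ≡ 51^2 = 2601
m^32 ≡ 2601^2 = 6765201 ≡ 1854
m^64 ≡ 1854^2 = 3437316 ≡ 1569
m^128 ≡ 1569^2 = 2461761 ≡ 2110
m^256 ≡ 2110^2 = 4452100 ≡ 1435
m^512 ≡ 1435^2 = 2059225 ≡ 1659
821 = 512 + 256 + 32 + 16 + 4 + 1, so m^821 ≡ 1659·1435·1854·2601·754·547 ≡ 1347 (mod 2773)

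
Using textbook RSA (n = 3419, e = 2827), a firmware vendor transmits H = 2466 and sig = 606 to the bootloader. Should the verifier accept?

sig^2 ≡ 606^2 = 367236 ≡ 1403
sig^4 ≡ 1403^2 = 1968409 ≡ 2484
sig^8 ≡ 2484^2 = 6170256 ≡ 2380
sig^16 ≡ 2380^2 = 5664400 ≡ 2536
sig^32 ≡ 2536^2 = 6431296 ≡ 157
sig^64 ≡ 157^2 = 24649 ≡ 716
sig^128 ≡ 716^2 = 512656 ≡ 3225
sig^256 ≡ 3225^2 = 10400625 ≡ 27
sig^512 ≡ 27^2 = 729
sig^1024 ≡ 729^2 = 531441 ≡ 1496
sig^2048 ≡ 1496^2 = 2238016 ≡ 1990
2827 = 2048 + 512 + 256 + 8 + 2 + 1, so sig^2827 ≡ 1990·729·27·2380·1403·606 ≡ 3203 (mod 3419)
The recovered value 3203 does not match the digest 2466.

reject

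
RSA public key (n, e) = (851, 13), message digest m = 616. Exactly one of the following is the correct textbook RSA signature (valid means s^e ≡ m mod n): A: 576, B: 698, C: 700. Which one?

Candidate A: Squares mod 851: 576^1≡576, 576^2≡737, 576^4≡231, 576^8≡599; 13 = 8 + 4 + 1, so 576^13 ≡ 599·231·576 ≡ 139 (mod 851)
Candidate B: Squares mod 851: 698^1≡698, 698^2≡432, 698^4≡255, 698^8≡349; 13 = 8 + 4 + 1, so 698^13 ≡ 349·255·698 ≡ 616 (mod 851)
  → matches m = 616
Candidate C: Squares mod 851: 700^1≡700, 700^2≡675, 700^4≡340, 700^8≡715; 13 = 8 + 4 + 1, so 700^13 ≡ 715·340·700 ≡ 636 (mod 851)

B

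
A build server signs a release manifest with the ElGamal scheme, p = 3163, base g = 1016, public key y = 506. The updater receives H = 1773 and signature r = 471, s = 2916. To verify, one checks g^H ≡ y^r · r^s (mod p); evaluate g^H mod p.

3038

1016^2 = 1032256 ≡ 1118
1016^4 ≡ 1118^2 = 1249924 ≡ 539
1016^8 ≡ 539^2 = 290521 ≡ 2688
1016^16 ≡ 2688^2 = 7225344 ≡ 1052
1016^32 ≡ 1052^2 = 1106704 ≡ 2817
1016^64 ≡ 2817^2 = 7935489 ≡ 2685
1016^128 ≡ 2685^2 = 7209225 ≡ 748
1016^256 ≡ 748^2 = 559504 ≡ 2816
1016^512 ≡ 2816^2 = 7929856 ≡ 215
1016^1024 ≡ 215^2 = 46225 ≡ 1943
1773 = 1024 + 512 + 128 + 64 + 32 + 8 + 4 + 1, so 1016^1773 ≡ 1943·215·748·2685·2817·2688·539·1016 ≡ 3038 (mod 3163)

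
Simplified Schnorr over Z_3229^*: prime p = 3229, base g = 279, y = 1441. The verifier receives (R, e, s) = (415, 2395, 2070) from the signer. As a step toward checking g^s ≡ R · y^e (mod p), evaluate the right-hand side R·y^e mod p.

806

Squares mod 3229: 1441^1≡1441, 1441^2≡234, 1441^4≡3092, 1441^8≡2624, 1441^16≡1148, 1441^32≡472, 1441^64≡3212, 1441^128≡289, 1441^256≡2796, 1441^512≡207, 1441^1024≡872, 1441^2048≡1569
2395 = 2048 + 256 + 64 + 16 + 8 + 2 + 1, so 1441^2395 ≡ 1569·2796·3212·1148·2624·234·1441 ≡ 1916 (mod 3229)
R · y^e ≡ 415·1916 = 795140 ≡ 806 (mod 3229)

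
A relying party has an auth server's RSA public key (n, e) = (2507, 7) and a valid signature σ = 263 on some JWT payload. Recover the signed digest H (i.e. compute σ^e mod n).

1026

Squares mod 2507: σ^1≡263, σ^2≡1480, σ^4≡1789
7 = 4 + 2 + 1, so σ^7 ≡ 1789·1480·263 ≡ 1026 (mod 2507)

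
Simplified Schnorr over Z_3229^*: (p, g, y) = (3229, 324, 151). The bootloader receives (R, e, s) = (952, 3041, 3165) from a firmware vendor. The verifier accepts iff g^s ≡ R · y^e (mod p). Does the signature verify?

g^s mod p:
324^3165 mod 3229 = 363
R · y^e mod p:
151^3041 mod 3229 = 781
952·781 = 743512 ≡ 842 (mod 3229)
363 ≠ 842; the check fails.

does not verify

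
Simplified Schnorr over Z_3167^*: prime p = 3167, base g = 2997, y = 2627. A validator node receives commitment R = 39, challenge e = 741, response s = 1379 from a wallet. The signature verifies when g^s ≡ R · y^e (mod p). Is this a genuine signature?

genuine

g^s mod p:
Squares mod 3167: 2997^1≡2997, 2997^2≡397, 2997^4≡2426, 2997^8≡1190, 2997^16≡451, 2997^32≡713, 2997^64≡1649, 2997^128≡1915, 2997^256≡3006, 2997^512≡585, 2997^1024≡189
1379 = 1024 + 256 + 64 + 32 + 2 + 1, so 2997^1379 ≡ 189·3006·1649·713·397·2997 ≡ 810 (mod 3167)
R · y^e mod p:
Squares mod 3167: 2627^1≡2627, 2627^2≡236, 2627^4≡1857, 2627^8≡2753, 2627^16≡378, 2627^32≡369, 2627^64≡3147, 2627^128≡400, 2627^256≡1650, 2627^512≡2047
741 = 512 + 128 + 64 + 32 + 4 + 1, so 2627^741 ≡ 2047·400·3147·369·1857·2627 ≡ 508 (mod 3167)
39·508 = 19812 ≡ 810 (mod 3167)
810 ≡ 810 (mod 3167); signature holds.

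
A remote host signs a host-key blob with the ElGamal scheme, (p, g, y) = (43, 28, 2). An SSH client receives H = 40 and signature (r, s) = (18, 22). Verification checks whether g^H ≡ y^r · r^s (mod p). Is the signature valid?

Left side g^H mod p:
28^2 = 784 ≡ 10
28^4 ≡ 10^2 = 100 ≡ 14
28^8 ≡ 14^2 = 196 ≡ 24
28^16 ≡ 24^2 = 576 ≡ 17
28^32 ≡ 17^2 = 289 ≡ 31
40 = 32 + 8, so 28^40 ≡ 31·24 ≡ 13 (mod 43)
Right side y^r · r^s mod p:
2^2 = 4
2^4 ≡ 4^2 = 16
2^8 ≡ 16^2 = 256 ≡ 41
2^16 ≡ 41^2 = 1681 ≡ 4
18 = 16 + 2, so 2^18 ≡ 4·4 ≡ 16 (mod 43)
18^2 = 324 ≡ 23
18^4 ≡ 23^2 = 529 ≡ 13
18^8 ≡ 13^2 = 169 ≡ 40
18^16 ≡ 40^2 = 1600 ≡ 9
22 = 16 + 4 + 2, so 18^22 ≡ 9·13·23 ≡ 25 (mod 43)
16·25 = 400 ≡ 13 (mod 43)
13 ≡ 13 (mod 43), so the signature is genuine.

valid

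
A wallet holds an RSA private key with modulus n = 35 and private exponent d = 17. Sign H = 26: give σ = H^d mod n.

31

Squares mod 35: H^1≡26, H^2≡11, H^4≡16, H^8≡11, H^16≡16
17 = 16 + 1, so H^17 ≡ 16·26 ≡ 31 (mod 35)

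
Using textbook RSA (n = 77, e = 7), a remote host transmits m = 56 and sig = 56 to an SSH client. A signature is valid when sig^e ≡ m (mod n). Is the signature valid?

Squares mod 77: sig^1≡56, sig^2≡56, sig^4≡56
7 = 4 + 2 + 1, so sig^7 ≡ 56·56·56 ≡ 56 (mod 77)
sig^7 mod 77 = 56 matches m.

valid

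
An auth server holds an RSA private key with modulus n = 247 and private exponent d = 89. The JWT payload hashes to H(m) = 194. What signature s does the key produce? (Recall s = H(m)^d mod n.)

(H(m))^2 ≡ 194^2 = 37636 ≡ 92
(H(m))^4 ≡ 92^2 = 8464 ≡ 66
(H(m))^8 ≡ 66^2 = 4356 ≡ 157
(H(m))^16 ≡ 157^2 = 24649 ≡ 196
(H(m))^32 ≡ 196^2 = 38416 ≡ 131
(H(m))^64 ≡ 131^2 = 17161 ≡ 118
89 = 64 + 16 + 8 + 1, so (H(m))^89 ≡ 118·196·157·194 ≡ 233 (mod 247)

233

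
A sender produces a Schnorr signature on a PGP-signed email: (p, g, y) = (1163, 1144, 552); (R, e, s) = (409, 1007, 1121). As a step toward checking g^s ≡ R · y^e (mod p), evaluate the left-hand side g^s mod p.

1144^2 = 1308736 ≡ 361
1144^4 ≡ 361^2 = 130321 ≡ 65
1144^8 ≡ 65^2 = 4225 ≡ 736
1144^16 ≡ 736^2 = 541696 ≡ 901
1144^32 ≡ 901^2 = 811801 ≡ 27
1144^64 ≡ 27^2 = 729
1144^128 ≡ 729^2 = 531441 ≡ 1113
1144^256 ≡ 1113^2 = 1238769 ≡ 174
1144^512 ≡ 174^2 = 30276 ≡ 38
1144^1024 ≡ 38^2 = 1444 ≡ 281
1121 = 1024 + 64 + 32 + 1, so 1144^1121 ≡ 281·729·27·1144 ≡ 1143 (mod 1163)

1143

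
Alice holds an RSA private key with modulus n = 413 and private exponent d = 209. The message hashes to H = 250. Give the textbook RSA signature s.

H^2 ≡ 250^2 = 62500 ≡ 137
H^4 ≡ 137^2 = 18769 ≡ 184
H^8 ≡ 184^2 = 33856 ≡ 403
H^16 ≡ 403^2 = 162409 ≡ 100
H^32 ≡ 100^2 = 10000 ≡ 88
H^64 ≡ 88^2 = 7744 ≡ 310
H^128 ≡ 310^2 = 96100 ≡ 284
209 = 128 + 64 + 16 + 1, so H^209 ≡ 284·310·100·250 ≡ 339 (mod 413)

339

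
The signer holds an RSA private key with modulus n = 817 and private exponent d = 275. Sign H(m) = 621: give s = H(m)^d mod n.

(H(m))^2 ≡ 621^2 = 385641 ≡ 17
(H(m))^4 ≡ 17^2 = 289
(H(m))^8 ≡ 289^2 = 83521 ≡ 187
(H(m))^16 ≡ 187^2 = 34969 ≡ 655
(H(m))^32 ≡ 655^2 = 429025 ≡ 100
(H(m))^64 ≡ 100^2 = 10000 ≡ 196
(H(m))^128 ≡ 196^2 = 38416 ≡ 17
(H(m))^256 ≡ 17^2 = 289
275 = 256 + 16 + 2 + 1, so (H(m))^275 ≡ 289·655·17·621 ≡ 413 (mod 817)

413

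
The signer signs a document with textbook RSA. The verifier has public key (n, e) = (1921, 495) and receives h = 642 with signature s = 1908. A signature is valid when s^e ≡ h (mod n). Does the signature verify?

verifies

s^2 ≡ 1908^2 = 3640464 ≡ 169
s^4 ≡ 169^2 = 28561 ≡ 1667
s^8 ≡ 1667^2 = 2778889 ≡ 1123
s^16 ≡ 1123^2 = 1261129 ≡ 953
s^32 ≡ 953^2 = 908209 ≡ 1497
s^64 ≡ 1497^2 = 2241009 ≡ 1123
s^128 ≡ 1123^2 = 1261129 ≡ 953
s^256 ≡ 953^2 = 908209 ≡ 1497
495 = 256 + 128 + 64 + 32 + 8 + 4 + 2 + 1, so s^495 ≡ 1497·953·1123·1497·1123·1667·169·1908 ≡ 642 (mod 1921)
Since 642 equals the digest 642, verification succeeds.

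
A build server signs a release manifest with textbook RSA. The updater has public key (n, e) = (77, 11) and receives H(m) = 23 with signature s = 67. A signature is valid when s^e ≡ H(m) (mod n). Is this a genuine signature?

s^2 ≡ 67^2 = 4489 ≡ 23
s^4 ≡ 23^2 = 529 ≡ 67
s^8 ≡ 67^2 = 4489 ≡ 23
11 = 8 + 2 + 1, so s^11 ≡ 23·23·67 ≡ 23 (mod 77)
s^11 mod 77 = 23 matches H(m).

genuine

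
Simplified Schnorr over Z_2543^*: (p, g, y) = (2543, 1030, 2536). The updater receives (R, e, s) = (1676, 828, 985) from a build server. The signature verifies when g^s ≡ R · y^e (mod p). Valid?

g^s mod p:
1030^2 = 1060900 ≡ 469
1030^4 ≡ 469^2 = 219961 ≡ 1263
1030^8 ≡ 1263^2 = 1595169 ≡ 708
1030^16 ≡ 708^2 = 501264 ≡ 293
1030^32 ≡ 293^2 = 85849 ≡ 1930
1030^64 ≡ 1930^2 = 3724900 ≡ 1948
1030^128 ≡ 1948^2 = 3794704 ≡ 548
1030^256 ≡ 548^2 = 300304 ≡ 230
1030^512 ≡ 230^2 = 52900 ≡ 2040
985 = 512 + 256 + 128 + 64 + 16 + 8 + 1, so 1030^985 ≡ 2040·230·548·1948·293·708·1030 ≡ 830 (mod 2543)
R · y^e mod p:
2536^2 = 6431296 ≡ 49
2536^4 ≡ 49^2 = 2401
2536^8 ≡ 2401^2 = 5764801 ≡ 2363
2536^16 ≡ 2363^2 = 5583769 ≡ 1884
2536^32 ≡ 1884^2 = 3549456 ≡ 1971
2536^64 ≡ 1971^2 = 3884841 ≡ 1680
2536^128 ≡ 1680^2 = 2822400 ≡ 2213
2536^256 ≡ 2213^2 = 4897369 ≡ 2094
2536^512 ≡ 2094^2 = 4384836 ≡ 704
828 = 512 + 256 + 32 + 16 + 8 + 4, so 2536^828 ≡ 704·2094·1971·1884·2363·2401 ≡ 407 (mod 2543)
1676·407 = 682132 ≡ 608 (mod 2543)
830 ≠ 608; the check fails.

no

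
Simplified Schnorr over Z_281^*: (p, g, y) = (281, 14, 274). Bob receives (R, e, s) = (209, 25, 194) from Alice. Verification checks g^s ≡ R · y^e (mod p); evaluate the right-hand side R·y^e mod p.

274^2 = 75076 ≡ 49
274^4 ≡ 49^2 = 2401 ≡ 153
274^8 ≡ 153^2 = 23409 ≡ 86
274^16 ≡ 86^2 = 7396 ≡ 90
25 = 16 + 8 + 1, so 274^25 ≡ 90·86·274 ≡ 53 (mod 281)
R · y^e ≡ 209·53 = 11077 ≡ 118 (mod 281)

118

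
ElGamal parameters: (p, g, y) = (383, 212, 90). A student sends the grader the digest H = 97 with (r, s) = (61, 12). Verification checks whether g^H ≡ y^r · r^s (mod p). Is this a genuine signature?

genuine

Left side g^H mod p:
Squares mod 383: 212^1≡212, 212^2≡133, 212^4≡71, 212^8≡62, 212^16≡14, 212^32≡196, 212^64≡116
97 = 64 + 32 + 1, so 212^97 ≡ 116·196·212 ≡ 360 (mod 383)
Right side y^r · r^s mod p:
Squares mod 383: 90^1≡90, 90^2≡57, 90^4≡185, 90^8≡138, 90^16≡277, 90^32≡129
61 = 32 + 16 + 8 + 4 + 1, so 90^61 ≡ 129·277·138·185·90 ≡ 270 (mod 383)
Squares mod 383: 61^1≡61, 61^2≡274, 61^4≡8, 61^8≡64
12 = 8 + 4, so 61^12 ≡ 64·8 ≡ 129 (mod 383)
270·129 = 34830 ≡ 360 (mod 383)
360 ≡ 360 (mod 383), so the signature is genuine.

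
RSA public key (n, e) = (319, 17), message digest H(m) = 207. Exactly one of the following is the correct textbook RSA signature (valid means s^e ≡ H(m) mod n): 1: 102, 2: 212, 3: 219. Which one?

Candidate 1: Squares mod 319: 102^1≡102, 102^2≡196, 102^4≡136, 102^8≡313, 102^16≡36; 17 = 16 + 1, so 102^17 ≡ 36·102 ≡ 163 (mod 319)
Candidate 2: Squares mod 319: 212^1≡212, 212^2≡284, 212^4≡268, 212^8≡49, 212^16≡168; 17 = 16 + 1, so 212^17 ≡ 168·212 ≡ 207 (mod 319)
  → matches H(m) = 207
Candidate 3: Squares mod 319: 219^1≡219, 219^2≡111, 219^4≡199, 219^8≡45, 219^16≡111; 17 = 16 + 1, so 219^17 ≡ 111·219 ≡ 65 (mod 319)

2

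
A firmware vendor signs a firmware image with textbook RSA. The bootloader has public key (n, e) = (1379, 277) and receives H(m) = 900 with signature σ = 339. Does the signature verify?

does not verify

σ^2 ≡ 339^2 = 114921 ≡ 464
σ^4 ≡ 464^2 = 215296 ≡ 172
σ^8 ≡ 172^2 = 29584 ≡ 625
σ^16 ≡ 625^2 = 390625 ≡ 368
σ^32 ≡ 368^2 = 135424 ≡ 282
σ^64 ≡ 282^2 = 79524 ≡ 921
σ^128 ≡ 921^2 = 848241 ≡ 156
σ^256 ≡ 156^2 = 24336 ≡ 893
277 = 256 + 16 + 4 + 1, so σ^277 ≡ 893·368·172·339 ≡ 479 (mod 1379)
479 ≠ 900, so verification fails.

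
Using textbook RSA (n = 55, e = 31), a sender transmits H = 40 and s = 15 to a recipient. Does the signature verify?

does not verify

s^2 ≡ 15^2 = 225 ≡ 5
s^4 ≡ 5^2 = 25
s^8 ≡ 25^2 = 625 ≡ 20
s^16 ≡ 20^2 = 400 ≡ 15
31 = 16 + 8 + 4 + 2 + 1, so s^31 ≡ 15·20·25·5·15 ≡ 15 (mod 55)
The recovered value 15 does not match the digest 40.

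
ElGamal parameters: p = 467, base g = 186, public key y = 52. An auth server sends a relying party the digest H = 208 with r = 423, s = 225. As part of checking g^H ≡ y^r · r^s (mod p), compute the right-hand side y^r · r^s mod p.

52^2 = 2704 ≡ 369
52^4 ≡ 369^2 = 136161 ≡ 264
52^8 ≡ 264^2 = 69696 ≡ 113
52^16 ≡ 113^2 = 12769 ≡ 160
52^32 ≡ 160^2 = 25600 ≡ 382
52^64 ≡ 382^2 = 145924 ≡ 220
52^128 ≡ 220^2 = 48400 ≡ 299
52^256 ≡ 299^2 = 89401 ≡ 204
423 = 256 + 128 + 32 + 4 + 2 + 1, so 52^423 ≡ 204·299·382·264·369·52 ≡ 177 (mod 467)
423^2 = 178929 ≡ 68
423^4 ≡ 68^2 = 4624 ≡ 421
423^8 ≡ 421^2 = 177241 ≡ 248
423^16 ≡ 248^2 = 61504 ≡ 327
423^32 ≡ 327^2 = 106929 ≡ 453
423^64 ≡ 453^2 = 205209 ≡ 196
423^128 ≡ 196^2 = 38416 ≡ 122
225 = 128 + 64 + 32 + 1, so 423^225 ≡ 122·196·453·423 ≡ 145 (mod 467)
y^r · r^s ≡ 177·145 = 25665 ≡ 447 (mod 467)

447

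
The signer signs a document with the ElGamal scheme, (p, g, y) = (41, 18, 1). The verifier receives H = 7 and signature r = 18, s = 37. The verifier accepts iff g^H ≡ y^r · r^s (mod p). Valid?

Left side g^H mod p:
Squares mod 41: 18^1≡18, 18^2≡37, 18^4≡16
7 = 4 + 2 + 1, so 18^7 ≡ 16·37·18 ≡ 37 (mod 41)
Right side y^r · r^s mod p:
Squares mod 41: 1^1≡1, 1^2≡1, 1^4≡1, 1^8≡1, 1^16≡1
18 = 16 + 2, so 1^18 ≡ 1·1 ≡ 1 (mod 41)
Squares mod 41: 18^1≡18, 18^2≡37, 18^4≡16, 18^8≡10, 18^16≡18, 18^32≡37
37 = 32 + 4 + 1, so 18^37 ≡ 37·16·18 ≡ 37 (mod 41)
1·37 = 37 ≡ 37 (mod 41)
37 ≡ 37 (mod 41), so the signature is genuine.

yes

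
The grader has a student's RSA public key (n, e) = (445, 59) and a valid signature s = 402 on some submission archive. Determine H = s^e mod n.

63

s^2 ≡ 402^2 = 161604 ≡ 69
s^4 ≡ 69^2 = 4761 ≡ 311
s^8 ≡ 311^2 = 96721 ≡ 156
s^16 ≡ 156^2 = 24336 ≡ 306
s^32 ≡ 306^2 = 93636 ≡ 186
59 = 32 + 16 + 8 + 2 + 1, so s^59 ≡ 186·306·156·69·402 ≡ 63 (mod 445)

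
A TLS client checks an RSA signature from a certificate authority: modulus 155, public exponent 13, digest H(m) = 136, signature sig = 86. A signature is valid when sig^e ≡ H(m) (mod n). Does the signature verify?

verifies

Squares mod 155: sig^1≡86, sig^2≡111, sig^4≡76, sig^8≡41
13 = 8 + 4 + 1, so sig^13 ≡ 41·76·86 ≡ 136 (mod 155)
sig^13 mod 155 = 136 matches H(m).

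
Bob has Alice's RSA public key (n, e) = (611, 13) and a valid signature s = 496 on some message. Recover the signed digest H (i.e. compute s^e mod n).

s^2 ≡ 496^2 = 246016 ≡ 394
s^4 ≡ 394^2 = 155236 ≡ 42
s^8 ≡ 42^2 = 1764 ≡ 542
13 = 8 + 4 + 1, so s^13 ≡ 542·42·496 ≡ 275 (mod 611)

275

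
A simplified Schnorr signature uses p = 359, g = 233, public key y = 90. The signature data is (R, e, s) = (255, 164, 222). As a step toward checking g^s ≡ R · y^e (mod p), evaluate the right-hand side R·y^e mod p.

256

Squares mod 359: 90^1≡90, 90^2≡202, 90^4≡237, 90^8≡165, 90^16≡300, 90^32≡250, 90^64≡34, 90^128≡79
164 = 128 + 32 + 4, so 90^164 ≡ 79·250·237 ≡ 108 (mod 359)
R · y^e ≡ 255·108 = 27540 ≡ 256 (mod 359)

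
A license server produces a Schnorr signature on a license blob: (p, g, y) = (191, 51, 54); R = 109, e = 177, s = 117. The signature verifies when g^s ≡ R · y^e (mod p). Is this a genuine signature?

g^s mod p:
51^117 mod 191 = 85
R · y^e mod p:
54^177 mod 191 = 169
109·169 = 18421 ≡ 85 (mod 191)
85 ≡ 85 (mod 191); signature holds.

genuine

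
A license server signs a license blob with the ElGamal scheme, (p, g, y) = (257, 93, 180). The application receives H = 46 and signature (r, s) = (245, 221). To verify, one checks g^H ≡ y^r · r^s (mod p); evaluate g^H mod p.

93^46 mod 257 = 49

49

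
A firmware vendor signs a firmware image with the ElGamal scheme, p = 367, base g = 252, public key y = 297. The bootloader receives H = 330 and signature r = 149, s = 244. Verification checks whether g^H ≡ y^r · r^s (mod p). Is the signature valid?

Left side g^H mod p:
252^2 = 63504 ≡ 13
252^4 ≡ 13^2 = 169
252^8 ≡ 169^2 = 28561 ≡ 302
252^16 ≡ 302^2 = 91204 ≡ 188
252^32 ≡ 188^2 = 35344 ≡ 112
252^64 ≡ 112^2 = 12544 ≡ 66
252^128 ≡ 66^2 = 4356 ≡ 319
252^256 ≡ 319^2 = 101761 ≡ 102
330 = 256 + 64 + 8 + 2, so 252^330 ≡ 102·66·302·13 ≡ 327 (mod 367)
Right side y^r · r^s mod p:
297^2 = 88209 ≡ 129
297^4 ≡ 129^2 = 16641 ≡ 126
297^8 ≡ 126^2 = 15876 ≡ 95
297^16 ≡ 95^2 = 9025 ≡ 217
297^32 ≡ 217^2 = 47089 ≡ 113
297^64 ≡ 113^2 = 12769 ≡ 291
297^128 ≡ 291^2 = 84681 ≡ 271
149 = 128 + 16 + 4 + 1, so 297^149 ≡ 271·217·126·297 ≡ 57 (mod 367)
149^2 = 22201 ≡ 181
149^4 ≡ 181^2 = 32761 ≡ 98
149^8 ≡ 98^2 = 9604 ≡ 62
149^16 ≡ 62^2 = 3844 ≡ 174
149^32 ≡ 174^2 = 30276 ≡ 182
149^64 ≡ 182^2 = 33124 ≡ 94
149^128 ≡ 94^2 = 8836 ≡ 28
244 = 128 + 64 + 32 + 16 + 4, so 149^244 ≡ 28·94·182·174·98 ≡ 83 (mod 367)
57·83 = 4731 ≡ 327 (mod 367)
327 ≡ 327 (mod 367), so the signature is genuine.

valid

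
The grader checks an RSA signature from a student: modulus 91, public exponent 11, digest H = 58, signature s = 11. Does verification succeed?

s^2 ≡ 11^2 = 121 ≡ 30
s^4 ≡ 30^2 = 900 ≡ 81
s^8 ≡ 81^2 = 6561 ≡ 9
11 = 8 + 2 + 1, so s^11 ≡ 9·30·11 ≡ 58 (mod 91)
Since 58 equals the digest 58, verification succeeds.

passes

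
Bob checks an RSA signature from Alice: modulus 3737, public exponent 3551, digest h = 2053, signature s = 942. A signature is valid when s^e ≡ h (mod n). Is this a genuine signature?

genuine

s^2 ≡ 942^2 = 887364 ≡ 1695
s^4 ≡ 1695^2 = 2873025 ≡ 3009
s^8 ≡ 3009^2 = 9054081 ≡ 3067
s^16 ≡ 3067^2 = 9406489 ≡ 460
s^32 ≡ 460^2 = 211600 ≡ 2328
s^64 ≡ 2328^2 = 5419584 ≡ 934
s^128 ≡ 934^2 = 872356 ≡ 1635
s^256 ≡ 1635^2 = 2673225 ≡ 1270
s^512 ≡ 1270^2 = 1612900 ≡ 2253
s^1024 ≡ 2253^2 = 5076009 ≡ 1163
s^2048 ≡ 1163^2 = 1352569 ≡ 3512
3551 = 2048 + 1024 + 256 + 128 + 64 + 16 + 8 + 4 + 2 + 1, so s^3551 ≡ 3512·1163·1270·1635·934·460·3067·3009·1695·942 ≡ 2053 (mod 3737)
Since 2053 equals the digest 2053, verification succeeds.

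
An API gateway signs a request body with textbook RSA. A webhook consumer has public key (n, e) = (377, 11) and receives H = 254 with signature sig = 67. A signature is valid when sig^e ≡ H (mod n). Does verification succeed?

passes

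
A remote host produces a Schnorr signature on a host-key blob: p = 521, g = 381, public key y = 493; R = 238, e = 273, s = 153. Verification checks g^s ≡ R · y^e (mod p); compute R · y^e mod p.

326

Squares mod 521: 493^1≡493, 493^2≡263, 493^4≡397, 493^8≡267, 493^16≡433, 493^32≡450, 493^64≡352, 493^128≡427, 493^256≡500
273 = 256 + 16 + 1, so 493^273 ≡ 500·433·493 ≡ 356 (mod 521)
R · y^e ≡ 238·356 = 84728 ≡ 326 (mod 521)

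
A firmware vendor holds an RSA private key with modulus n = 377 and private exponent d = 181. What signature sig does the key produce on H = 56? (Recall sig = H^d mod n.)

160

H^2 ≡ 56^2 = 3136 ≡ 120
H^4 ≡ 120^2 = 14400 ≡ 74
H^8 ≡ 74^2 = 5476 ≡ 198
H^16 ≡ 198^2 = 39204 ≡ 373
H^32 ≡ 373^2 = 139129 ≡ 16
H^64 ≡ 16^2 = 256
H^128 ≡ 256^2 = 65536 ≡ 315
181 = 128 + 32 + 16 + 4 + 1, so H^181 ≡ 315·16·373·74·56 ≡ 160 (mod 377)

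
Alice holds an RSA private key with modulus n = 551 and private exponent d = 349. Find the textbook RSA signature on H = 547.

355

H^2 ≡ 547^2 = 299209 ≡ 16
H^4 ≡ 16^2 = 256
H^8 ≡ 256^2 = 65536 ≡ 518
H^16 ≡ 518^2 = 268324 ≡ 538
H^32 ≡ 538^2 = 289444 ≡ 169
H^64 ≡ 169^2 = 28561 ≡ 460
H^128 ≡ 460^2 = 211600 ≡ 16
H^256 ≡ 16^2 = 256
349 = 256 + 64 + 16 + 8 + 4 + 1, so H^349 ≡ 256·460·538·518·256·547 ≡ 355 (mod 551)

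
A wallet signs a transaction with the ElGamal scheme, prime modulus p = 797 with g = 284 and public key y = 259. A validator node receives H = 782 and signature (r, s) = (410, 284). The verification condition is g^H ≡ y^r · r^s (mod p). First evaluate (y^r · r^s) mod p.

259^2 = 67081 ≡ 133
259^4 ≡ 133^2 = 17689 ≡ 155
259^8 ≡ 155^2 = 24025 ≡ 115
259^16 ≡ 115^2 = 13225 ≡ 473
259^32 ≡ 473^2 = 223729 ≡ 569
259^64 ≡ 569^2 = 323761 ≡ 179
259^128 ≡ 179^2 = 32041 ≡ 161
259^256 ≡ 161^2 = 25921 ≡ 417
410 = 256 + 128 + 16 + 8 + 2, so 259^410 ≡ 417·161·473·115·133 ≡ 291 (mod 797)
410^2 = 168100 ≡ 730
410^4 ≡ 730^2 = 532900 ≡ 504
410^8 ≡ 504^2 = 254016 ≡ 570
410^16 ≡ 570^2 = 324900 ≡ 521
410^32 ≡ 521^2 = 271441 ≡ 461
410^64 ≡ 461^2 = 212521 ≡ 519
410^128 ≡ 519^2 = 269361 ≡ 772
410^256 ≡ 772^2 = 595984 ≡ 625
284 = 256 + 16 + 8 + 4, so 410^284 ≡ 625·521·570·504 ≡ 646 (mod 797)
y^r · r^s ≡ 291·646 = 187986 ≡ 691 (mod 797)

691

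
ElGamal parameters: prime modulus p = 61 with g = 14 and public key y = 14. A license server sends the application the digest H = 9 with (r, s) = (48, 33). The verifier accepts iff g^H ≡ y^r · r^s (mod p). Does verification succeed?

passes

Left side g^H mod p:
Squares mod 61: 14^1≡14, 14^2≡13, 14^4≡47, 14^8≡13
9 = 8 + 1, so 14^9 ≡ 13·14 ≡ 60 (mod 61)
Right side y^r · r^s mod p:
Squares mod 61: 14^1≡14, 14^2≡13, 14^4≡47, 14^8≡13, 14^16≡47, 14^32≡13
48 = 32 + 16, so 14^48 ≡ 13·47 ≡ 1 (mod 61)
Squares mod 61: 48^1≡48, 48^2≡47, 48^4≡13, 48^8≡47, 48^16≡13, 48^32≡47
33 = 32 + 1, so 48^33 ≡ 47·48 ≡ 60 (mod 61)
1·60 = 60 ≡ 60 (mod 61)
60 ≡ 60 (mod 61), so the signature is genuine.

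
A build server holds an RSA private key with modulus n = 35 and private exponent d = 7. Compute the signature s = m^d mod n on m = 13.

27

Squares mod 35: m^1≡13, m^2≡29, m^4≡1
7 = 4 + 2 + 1, so m^7 ≡ 1·29·13 ≡ 27 (mod 35)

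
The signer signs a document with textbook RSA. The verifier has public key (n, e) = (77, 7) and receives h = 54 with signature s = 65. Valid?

no

Squares mod 77: s^1≡65, s^2≡67, s^4≡23
7 = 4 + 2 + 1, so s^7 ≡ 23·67·65 ≡ 65 (mod 77)
s^7 mod 77 = 65, but h = 54.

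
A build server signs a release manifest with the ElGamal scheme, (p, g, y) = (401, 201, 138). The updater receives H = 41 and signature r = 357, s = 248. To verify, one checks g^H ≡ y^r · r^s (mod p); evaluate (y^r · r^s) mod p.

Squares mod 401: 138^1≡138, 138^2≡197, 138^4≡313, 138^8≡125, 138^16≡387, 138^32≡196, 138^64≡321, 138^128≡385, 138^256≡256
357 = 256 + 64 + 32 + 4 + 1, so 138^357 ≡ 256·321·196·313·138 ≡ 361 (mod 401)
Squares mod 401: 357^1≡357, 357^2≡332, 357^4≡350, 357^8≡195, 357^16≡331, 357^32≡88, 357^64≡125, 357^128≡387
248 = 128 + 64 + 32 + 16 + 8, so 357^248 ≡ 387·125·88·331·195 ≡ 256 (mod 401)
y^r · r^s ≡ 361·256 = 92416 ≡ 186 (mod 401)

186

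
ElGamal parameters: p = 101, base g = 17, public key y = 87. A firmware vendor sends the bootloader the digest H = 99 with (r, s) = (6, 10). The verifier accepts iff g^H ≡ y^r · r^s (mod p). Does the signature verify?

Left side g^H mod p:
17^99 mod 101 = 6
Right side y^r · r^s mod p:
87^6 mod 101 = 87
6^10 mod 101 = 1
87·1 = 87 ≡ 87 (mod 101)
6 ≠ 87, so verification fails.

does not verify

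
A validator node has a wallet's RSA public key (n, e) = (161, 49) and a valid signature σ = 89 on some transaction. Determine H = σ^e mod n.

σ^2 ≡ 89^2 = 7921 ≡ 32
σ^4 ≡ 32^2 = 1024 ≡ 58
σ^8 ≡ 58^2 = 3364 ≡ 144
σ^16 ≡ 144^2 = 20736 ≡ 128
σ^32 ≡ 128^2 = 16384 ≡ 123
49 = 32 + 16 + 1, so σ^49 ≡ 123·128·89 ≡ 33 (mod 161)

33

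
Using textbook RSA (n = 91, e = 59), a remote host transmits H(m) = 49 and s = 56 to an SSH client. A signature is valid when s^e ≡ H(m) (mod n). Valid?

Squares mod 91: s^1≡56, s^2≡42, s^4≡35, s^8≡42, s^16≡35, s^32≡42
59 = 32 + 16 + 8 + 2 + 1, so s^59 ≡ 42·35·42·42·56 ≡ 49 (mod 91)
Since 49 equals the digest 49, verification succeeds.

yes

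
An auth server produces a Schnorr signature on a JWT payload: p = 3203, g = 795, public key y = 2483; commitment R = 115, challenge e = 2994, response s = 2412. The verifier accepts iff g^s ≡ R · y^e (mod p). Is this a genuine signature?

genuine

g^s mod p:
795^2 = 632025 ≡ 1034
795^4 ≡ 1034^2 = 1069156 ≡ 2557
795^8 ≡ 2557^2 = 6538249 ≡ 926
795^16 ≡ 926^2 = 857476 ≡ 2275
795^32 ≡ 2275^2 = 5175625 ≡ 2780
795^64 ≡ 2780^2 = 7728400 ≡ 2764
795^128 ≡ 2764^2 = 7639696 ≡ 541
795^256 ≡ 541^2 = 292681 ≡ 1208
795^512 ≡ 1208^2 = 1459264 ≡ 1899
795^1024 ≡ 1899^2 = 3606201 ≡ 2826
795^2048 ≡ 2826^2 = 7986276 ≡ 1197
2412 = 2048 + 256 + 64 + 32 + 8 + 4, so 795^2412 ≡ 1197·1208·2764·2780·926·2557 ≡ 695 (mod 3203)
R · y^e mod p:
2483^2 = 6165289 ≡ 2717
2483^4 ≡ 2717^2 = 7382089 ≡ 2377
2483^8 ≡ 2377^2 = 5650129 ≡ 37
2483^16 ≡ 37^2 = 1369
2483^32 ≡ 1369^2 = 1874161 ≡ 406
2483^64 ≡ 406^2 = 164836 ≡ 1483
2483^128 ≡ 1483^2 = 2199289 ≡ 2031
2483^256 ≡ 2031^2 = 4124961 ≡ 2700
2483^512 ≡ 2700^2 = 7290000 ≡ 3175
2483^1024 ≡ 3175^2 = 10080625 ≡ 784
2483^2048 ≡ 784^2 = 614656 ≡ 2883
2994 = 2048 + 512 + 256 + 128 + 32 + 16 + 2, so 2483^2994 ≡ 2883·3175·2700·2031·406·1369·2717 ≡ 2652 (mod 3203)
115·2652 = 304980 ≡ 695 (mod 3203)
695 ≡ 695 (mod 3203); signature holds.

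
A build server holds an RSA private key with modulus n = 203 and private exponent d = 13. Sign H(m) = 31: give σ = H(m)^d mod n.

101

Squares mod 203: (H(m))^1≡31, (H(m))^2≡149, (H(m))^4≡74, (H(m))^8≡198
13 = 8 + 4 + 1, so (H(m))^13 ≡ 198·74·31 ≡ 101 (mod 203)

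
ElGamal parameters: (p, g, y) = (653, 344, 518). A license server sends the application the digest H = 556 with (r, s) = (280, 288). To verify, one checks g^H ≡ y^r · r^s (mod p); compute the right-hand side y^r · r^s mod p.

230

518^2 = 268324 ≡ 594
518^4 ≡ 594^2 = 352836 ≡ 216
518^8 ≡ 216^2 = 46656 ≡ 293
518^16 ≡ 293^2 = 85849 ≡ 306
518^32 ≡ 306^2 = 93636 ≡ 257
518^64 ≡ 257^2 = 66049 ≡ 96
518^128 ≡ 96^2 = 9216 ≡ 74
518^256 ≡ 74^2 = 5476 ≡ 252
280 = 256 + 16 + 8, so 518^280 ≡ 252·306·293 ≡ 16 (mod 653)
280^2 = 78400 ≡ 40
280^4 ≡ 40^2 = 1600 ≡ 294
280^8 ≡ 294^2 = 86436 ≡ 240
280^16 ≡ 240^2 = 57600 ≡ 136
280^32 ≡ 136^2 = 18496 ≡ 212
280^64 ≡ 212^2 = 44944 ≡ 540
280^128 ≡ 540^2 = 291600 ≡ 362
280^256 ≡ 362^2 = 131044 ≡ 444
288 = 256 + 32, so 280^288 ≡ 444·212 ≡ 96 (mod 653)
y^r · r^s ≡ 16·96 = 1536 ≡ 230 (mod 653)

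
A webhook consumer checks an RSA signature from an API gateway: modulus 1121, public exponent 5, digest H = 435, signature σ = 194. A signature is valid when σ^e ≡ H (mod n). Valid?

Squares mod 1121: σ^1≡194, σ^2≡643, σ^4≡921
5 = 4 + 1, so σ^5 ≡ 921·194 ≡ 435 (mod 1121)
σ^5 mod 1121 = 435 matches H.

yes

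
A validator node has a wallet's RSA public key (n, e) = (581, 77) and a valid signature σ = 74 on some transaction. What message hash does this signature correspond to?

σ^77 mod 581 = 219

219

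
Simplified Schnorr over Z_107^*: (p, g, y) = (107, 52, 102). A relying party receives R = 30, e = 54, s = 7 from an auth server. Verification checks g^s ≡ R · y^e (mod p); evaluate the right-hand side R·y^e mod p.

Squares mod 107: 102^1≡102, 102^2≡25, 102^4≡90, 102^8≡75, 102^16≡61, 102^32≡83
54 = 32 + 16 + 4 + 2, so 102^54 ≡ 83·61·90·25 ≡ 102 (mod 107)
R · y^e ≡ 30·102 = 3060 ≡ 64 (mod 107)

64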